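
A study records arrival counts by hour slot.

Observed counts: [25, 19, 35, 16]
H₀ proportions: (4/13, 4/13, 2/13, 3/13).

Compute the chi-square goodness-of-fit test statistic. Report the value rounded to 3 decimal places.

test statistic = 34.225

n = 95; E_i = n·p_i = [29.23, 29.23, 14.62, 21.92]
χ² = (25−29.23)²/29.23 + (19−29.23)²/29.23 + (35−14.62)²/14.62 + (16−21.92)²/21.92 = 34.2246
df = 3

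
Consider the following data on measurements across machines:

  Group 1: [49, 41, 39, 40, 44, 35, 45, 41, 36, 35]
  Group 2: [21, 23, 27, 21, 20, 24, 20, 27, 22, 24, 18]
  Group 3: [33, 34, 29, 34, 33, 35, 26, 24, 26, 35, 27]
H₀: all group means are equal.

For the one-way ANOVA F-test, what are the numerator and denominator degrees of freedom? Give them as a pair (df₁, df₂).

degrees of freedom = [2, 29]

k = 3 groups, N = 32 total
df = (k−1, N−k) = (3−1, 32−3) = (2, 29)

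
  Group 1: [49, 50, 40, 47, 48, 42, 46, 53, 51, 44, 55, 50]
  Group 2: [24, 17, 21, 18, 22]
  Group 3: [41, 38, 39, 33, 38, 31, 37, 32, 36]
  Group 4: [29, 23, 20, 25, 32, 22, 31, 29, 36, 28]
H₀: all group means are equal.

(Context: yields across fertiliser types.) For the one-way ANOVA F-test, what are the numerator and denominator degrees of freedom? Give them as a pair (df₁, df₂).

degrees of freedom = [3, 32]

k = 4 groups, N = 36 total
df = (k−1, N−k) = (4−1, 36−4) = (3, 32)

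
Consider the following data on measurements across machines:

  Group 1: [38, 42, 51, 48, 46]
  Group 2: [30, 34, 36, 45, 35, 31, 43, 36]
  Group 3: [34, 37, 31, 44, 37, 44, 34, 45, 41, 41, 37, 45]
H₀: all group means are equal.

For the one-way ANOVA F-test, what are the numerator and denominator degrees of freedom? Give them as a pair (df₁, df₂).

degrees of freedom = [2, 22]

k = 3 groups, N = 25 total
df = (k−1, N−k) = (3−1, 25−3) = (2, 22)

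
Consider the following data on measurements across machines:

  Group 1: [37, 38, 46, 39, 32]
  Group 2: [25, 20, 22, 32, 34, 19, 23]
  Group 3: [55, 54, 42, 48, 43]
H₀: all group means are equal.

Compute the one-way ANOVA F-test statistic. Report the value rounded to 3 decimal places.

Group means [38.40, 25.00, 48.40], grand mean 35.824
SSB = Σnᵢ(x̄ᵢ−x̄)² = 1644.071; SSW = ΣΣ(x−x̄ᵢ)² = 450.400
MSB = 1644.071/2 = 822.0353; MSW = 450.400/14 = 32.1714
F = MSB/MSW = 25.5517
df = (2, 14)

test statistic = 25.552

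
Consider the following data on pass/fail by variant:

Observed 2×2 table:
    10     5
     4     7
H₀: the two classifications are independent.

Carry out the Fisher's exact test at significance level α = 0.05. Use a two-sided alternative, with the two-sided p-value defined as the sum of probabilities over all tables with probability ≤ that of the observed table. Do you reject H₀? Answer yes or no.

reject H₀: no

Margins: r₁=15, r₂=11, c₁=14, c₂=12, n=26
p_obs = C(15,10)·C(11,4)/C(26,14); sum pmf over tables with pmf ≤ p_obs
p-value (two-sided) = 0.23286
At α=0.05: p ≥ α → fail to reject H₀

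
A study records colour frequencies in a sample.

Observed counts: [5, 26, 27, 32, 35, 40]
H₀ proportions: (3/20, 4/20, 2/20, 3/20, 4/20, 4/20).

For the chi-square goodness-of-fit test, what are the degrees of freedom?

df = k − 1 = 6 − 1 = 5

degrees of freedom = 5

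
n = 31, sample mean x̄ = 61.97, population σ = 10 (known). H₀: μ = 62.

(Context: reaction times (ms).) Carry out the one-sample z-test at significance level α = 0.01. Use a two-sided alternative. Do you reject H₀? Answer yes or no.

SE = σ/√n = 10/√31 = 1.7961
z = (x̄−μ₀)/SE = (61.97−62)/1.7961 = -0.0167
p-value (two-sided) = 0.98667
At α=0.01: p ≥ α → fail to reject H₀

reject H₀: no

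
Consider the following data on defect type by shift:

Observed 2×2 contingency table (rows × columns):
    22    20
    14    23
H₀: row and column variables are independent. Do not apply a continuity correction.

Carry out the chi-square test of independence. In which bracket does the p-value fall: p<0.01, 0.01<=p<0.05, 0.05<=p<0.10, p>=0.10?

p-value bracket: p>=0.10

Row totals [42, 37], col totals [36, 43], n=79
χ² = (22−19.14)²/19.14 + (20−22.86)²/22.86 + (14−16.86)²/16.86 + (23−20.14)²/20.14 = 1.6773
df = 1
p-value (upper-tail) = 0.19528
→ bracket: p>=0.10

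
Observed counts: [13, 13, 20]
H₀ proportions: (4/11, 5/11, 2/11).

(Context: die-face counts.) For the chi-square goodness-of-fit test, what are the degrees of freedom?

degrees of freedom = 2

df = k − 1 = 3 − 1 = 2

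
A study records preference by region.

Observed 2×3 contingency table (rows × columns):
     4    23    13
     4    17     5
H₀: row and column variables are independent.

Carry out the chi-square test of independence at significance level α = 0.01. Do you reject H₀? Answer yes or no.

Row totals [40, 26], col totals [8, 40, 18], n=66
χ² = (4−4.85)²/4.85 + (23−24.24)²/24.24 + (13−10.91)²/10.91 + (4−3.15)²/3.15 + (17−15.76)²/15.76 + (5−7.09)²/7.09 = 1.5559
df = 2
p-value (upper-tail) = 0.45935
At α=0.01: p ≥ α → fail to reject H₀

reject H₀: no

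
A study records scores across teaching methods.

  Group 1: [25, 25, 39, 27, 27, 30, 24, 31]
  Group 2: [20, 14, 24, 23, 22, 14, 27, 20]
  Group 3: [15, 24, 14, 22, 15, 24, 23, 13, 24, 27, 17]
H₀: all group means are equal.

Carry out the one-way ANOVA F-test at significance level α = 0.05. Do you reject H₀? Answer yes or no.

Group means [28.50, 20.50, 19.82], grand mean 22.593
SSB = Σnᵢ(x̄ᵢ−x̄)² = 398.882; SSW = ΣΣ(x−x̄ᵢ)² = 569.636
MSB = 398.882/2 = 199.4411; MSW = 569.636/24 = 23.7348
F = MSB/MSW = 8.4029
df = (2, 24)
p-value (upper-tail) = 0.00171
At α=0.05: p < α → reject H₀

reject H₀: yes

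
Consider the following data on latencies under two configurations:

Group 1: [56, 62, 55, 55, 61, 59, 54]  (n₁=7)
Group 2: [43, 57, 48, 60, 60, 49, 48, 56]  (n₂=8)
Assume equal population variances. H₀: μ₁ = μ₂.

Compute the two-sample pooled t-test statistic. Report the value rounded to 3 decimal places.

test statistic = 1.790

x̄₁=57.429, s₁=3.207, n₁=7
x̄₂=52.625, s₂=6.413, n₂=8
s_p² = [6·3.207² + 7·6.413²]/13 = 26.8915
SE = √(s_p²·(1/7+1/8)) = 2.6839
t = (57.429−52.625)/2.6839 = 1.7898
df = 13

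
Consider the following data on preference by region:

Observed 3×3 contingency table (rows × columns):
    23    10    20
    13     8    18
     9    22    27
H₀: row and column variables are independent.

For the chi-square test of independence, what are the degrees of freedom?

degrees of freedom = 4

df = (r−1)(c−1) = (3−1)·(3−1) = 4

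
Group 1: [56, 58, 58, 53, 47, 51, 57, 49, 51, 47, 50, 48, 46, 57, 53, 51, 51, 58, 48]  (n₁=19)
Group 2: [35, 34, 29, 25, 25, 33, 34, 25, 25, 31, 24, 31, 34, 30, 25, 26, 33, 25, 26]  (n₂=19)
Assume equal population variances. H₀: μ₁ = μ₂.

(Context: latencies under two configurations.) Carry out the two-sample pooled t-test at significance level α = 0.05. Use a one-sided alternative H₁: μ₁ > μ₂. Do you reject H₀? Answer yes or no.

reject H₀: yes

x̄₁=52.053, s₁=4.156, n₁=19
x̄₂=28.947, s₂=4.020, n₂=19
s_p² = [18·4.156² + 18·4.020²]/36 = 16.7193
SE = √(s_p²·(1/19+1/19)) = 1.3266
t = (52.053−28.947)/1.3266 = 17.4166
df = 36
p-value (one-sided, H₁ greater) = 0.00000
At α=0.05: p < α → reject H₀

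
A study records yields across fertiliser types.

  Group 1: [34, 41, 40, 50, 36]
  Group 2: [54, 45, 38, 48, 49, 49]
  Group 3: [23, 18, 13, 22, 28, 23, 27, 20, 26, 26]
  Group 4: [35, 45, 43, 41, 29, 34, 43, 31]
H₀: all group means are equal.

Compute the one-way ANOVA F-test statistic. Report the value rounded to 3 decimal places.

test statistic = 29.065

Group means [40.20, 47.17, 22.60, 37.62], grand mean 34.862
SSB = Σnᵢ(x̄ᵢ−x̄)² = 2615.540; SSW = ΣΣ(x−x̄ᵢ)² = 749.908
MSB = 2615.540/3 = 871.8466; MSW = 749.908/25 = 29.9963
F = MSB/MSW = 29.0651
df = (3, 25)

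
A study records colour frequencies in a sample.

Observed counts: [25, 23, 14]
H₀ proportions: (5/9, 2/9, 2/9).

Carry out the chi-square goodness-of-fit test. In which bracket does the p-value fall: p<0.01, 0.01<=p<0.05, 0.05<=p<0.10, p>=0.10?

p-value bracket: 0.01<=p<0.05

n = 62; E_i = n·p_i = [34.44, 13.78, 13.78]
χ² = (25−34.44)²/34.44 + (23−13.78)²/13.78 + (14−13.78)²/13.78 = 8.7661
df = 2
p-value (upper-tail) = 0.01249
→ bracket: 0.01<=p<0.05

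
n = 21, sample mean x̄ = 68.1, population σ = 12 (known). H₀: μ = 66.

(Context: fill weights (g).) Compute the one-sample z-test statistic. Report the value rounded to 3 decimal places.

test statistic = 0.802

SE = σ/√n = 12/√21 = 2.6186
z = (x̄−μ₀)/SE = (68.1−66)/2.6186 = 0.8020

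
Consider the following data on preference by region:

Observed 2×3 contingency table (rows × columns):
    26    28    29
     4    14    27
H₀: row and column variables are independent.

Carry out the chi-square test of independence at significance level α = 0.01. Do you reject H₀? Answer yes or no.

Row totals [83, 45], col totals [30, 42, 56], n=128
χ² = (26−19.45)²/19.45 + (28−27.23)²/27.23 + (29−36.31)²/36.31 + (4−10.55)²/10.55 + (14−14.77)²/14.77 + (27−19.69)²/19.69 = 10.5171
df = 2
p-value (upper-tail) = 0.00520
At α=0.01: p < α → reject H₀

reject H₀: yes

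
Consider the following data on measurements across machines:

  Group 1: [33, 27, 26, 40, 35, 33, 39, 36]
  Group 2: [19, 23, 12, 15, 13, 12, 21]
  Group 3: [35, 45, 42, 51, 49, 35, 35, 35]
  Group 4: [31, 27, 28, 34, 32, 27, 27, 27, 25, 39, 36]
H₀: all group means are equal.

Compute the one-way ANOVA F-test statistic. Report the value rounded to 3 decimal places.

test statistic = 27.983

Group means [33.62, 16.43, 40.88, 30.27], grand mean 30.706
SSB = Σnᵢ(x̄ᵢ−x̄)² = 2324.413; SSW = ΣΣ(x−x̄ᵢ)² = 830.646
MSB = 2324.413/3 = 774.8042; MSW = 830.646/30 = 27.6882
F = MSB/MSW = 27.9832
df = (3, 30)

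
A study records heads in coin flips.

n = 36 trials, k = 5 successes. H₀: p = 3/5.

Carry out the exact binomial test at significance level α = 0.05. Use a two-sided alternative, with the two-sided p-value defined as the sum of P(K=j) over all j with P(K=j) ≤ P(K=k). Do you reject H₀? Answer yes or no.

reject H₀: yes

Exact binomial: n=36, k=5, p₀=3/5=0.6000
P(X=j) = C(n,j)·p₀^j·(1−p₀)^(n−j); p = Σ P(X=j) over j with P(X=j) ≤ P(X=5)
p-value (two-sided) = 0.00000
At α=0.05: p < α → reject H₀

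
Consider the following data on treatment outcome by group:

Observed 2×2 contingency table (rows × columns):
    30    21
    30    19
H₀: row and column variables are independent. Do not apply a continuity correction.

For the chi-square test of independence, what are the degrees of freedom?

degrees of freedom = 1

df = (r−1)(c−1) = (2−1)·(2−1) = 1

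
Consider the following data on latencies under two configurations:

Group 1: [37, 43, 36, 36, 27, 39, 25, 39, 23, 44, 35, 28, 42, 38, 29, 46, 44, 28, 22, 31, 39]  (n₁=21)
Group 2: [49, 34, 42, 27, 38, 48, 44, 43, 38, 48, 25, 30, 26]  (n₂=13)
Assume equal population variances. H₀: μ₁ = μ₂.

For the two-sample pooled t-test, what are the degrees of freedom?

df = n₁ + n₂ − 2 = 21 + 13 − 2 = 32

degrees of freedom = 32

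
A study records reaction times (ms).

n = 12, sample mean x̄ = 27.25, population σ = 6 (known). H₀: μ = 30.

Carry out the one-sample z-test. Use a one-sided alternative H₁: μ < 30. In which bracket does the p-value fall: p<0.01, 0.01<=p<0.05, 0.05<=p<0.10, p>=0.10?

SE = σ/√n = 6/√12 = 1.7321
z = (x̄−μ₀)/SE = (27.25−30)/1.7321 = -1.5877
p-value (one-sided, H₁ less) = 0.05618
→ bracket: 0.05<=p<0.10

p-value bracket: 0.05<=p<0.10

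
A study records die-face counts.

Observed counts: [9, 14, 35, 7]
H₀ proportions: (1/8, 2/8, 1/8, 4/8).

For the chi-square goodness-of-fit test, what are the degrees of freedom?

degrees of freedom = 3

df = k − 1 = 4 − 1 = 3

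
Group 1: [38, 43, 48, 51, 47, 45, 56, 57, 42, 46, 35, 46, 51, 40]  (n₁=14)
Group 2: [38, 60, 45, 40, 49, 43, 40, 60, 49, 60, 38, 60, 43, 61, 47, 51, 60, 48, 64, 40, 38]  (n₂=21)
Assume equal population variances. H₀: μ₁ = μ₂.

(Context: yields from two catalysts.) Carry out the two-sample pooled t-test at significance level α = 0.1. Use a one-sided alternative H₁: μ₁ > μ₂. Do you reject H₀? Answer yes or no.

reject H₀: no

x̄₁=46.071, s₁=6.342, n₁=14
x̄₂=49.238, s₂=9.154, n₂=21
s_p² = [13·6.342² + 20·9.154²]/33 = 66.6284
SE = √(s_p²·(1/14+1/21)) = 2.8164
t = (46.071−49.238)/2.8164 = -1.1244
df = 33
p-value (one-sided, H₁ greater) = 0.86552
At α=0.1: p ≥ α → fail to reject H₀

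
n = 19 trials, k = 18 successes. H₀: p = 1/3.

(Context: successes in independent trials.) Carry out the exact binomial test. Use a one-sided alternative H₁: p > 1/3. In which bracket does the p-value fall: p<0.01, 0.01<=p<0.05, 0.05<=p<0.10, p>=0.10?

p-value bracket: p<0.01

Exact binomial: n=19, k=18, p₀=1/3=0.3333
P(X≥18) from Σ C(n,i)·p₀^i·(1−p₀)^(n−i)
p-value (one-sided, H₁ greater) = 0.00000
→ bracket: p<0.01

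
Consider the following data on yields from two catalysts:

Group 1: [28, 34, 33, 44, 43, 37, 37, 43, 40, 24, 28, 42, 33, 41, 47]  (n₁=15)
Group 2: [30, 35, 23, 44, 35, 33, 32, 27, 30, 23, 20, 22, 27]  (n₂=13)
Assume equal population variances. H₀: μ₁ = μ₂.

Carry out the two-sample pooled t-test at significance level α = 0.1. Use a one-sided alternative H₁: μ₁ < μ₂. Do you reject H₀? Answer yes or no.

reject H₀: no

x̄₁=36.933, s₁=6.777, n₁=15
x̄₂=29.308, s₂=6.663, n₂=13
s_p² = [14·6.777² + 12·6.663²]/26 = 45.2193
SE = √(s_p²·(1/15+1/13)) = 2.5481
t = (36.933−29.308)/2.5481 = 2.9926
df = 26
p-value (one-sided, H₁ less) = 0.99700
At α=0.1: p ≥ α → fail to reject H₀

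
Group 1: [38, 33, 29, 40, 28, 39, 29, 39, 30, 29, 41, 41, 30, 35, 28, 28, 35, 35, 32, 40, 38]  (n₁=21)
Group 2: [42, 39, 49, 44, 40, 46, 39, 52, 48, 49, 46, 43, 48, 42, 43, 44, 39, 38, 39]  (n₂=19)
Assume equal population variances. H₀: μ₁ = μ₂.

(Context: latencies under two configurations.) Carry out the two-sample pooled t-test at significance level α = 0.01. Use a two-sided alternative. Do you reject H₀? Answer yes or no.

x̄₁=34.143, s₁=4.871, n₁=21
x̄₂=43.684, s₂=4.177, n₂=19
s_p² = [20·4.871² + 18·4.177²]/38 = 20.7546
SE = √(s_p²·(1/21+1/19)) = 1.4425
t = (34.143−43.684)/1.4425 = -6.6147
df = 38
p-value (two-sided) = 0.00000
At α=0.01: p < α → reject H₀

reject H₀: yes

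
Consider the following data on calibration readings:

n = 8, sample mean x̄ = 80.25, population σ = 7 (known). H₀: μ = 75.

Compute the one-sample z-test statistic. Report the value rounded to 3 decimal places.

test statistic = 2.121

SE = σ/√n = 7/√8 = 2.4749
z = (x̄−μ₀)/SE = (80.25−75)/2.4749 = 2.1213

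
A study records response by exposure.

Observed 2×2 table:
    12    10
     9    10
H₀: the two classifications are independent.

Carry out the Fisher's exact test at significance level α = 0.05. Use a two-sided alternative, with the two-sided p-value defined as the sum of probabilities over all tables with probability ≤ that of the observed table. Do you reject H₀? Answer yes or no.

Margins: r₁=22, r₂=19, c₁=21, c₂=20, n=41
p_obs = C(22,12)·C(19,9)/C(41,21); sum pmf over tables with pmf ≤ p_obs
p-value (two-sided) = 0.75786
At α=0.05: p ≥ α → fail to reject H₀

reject H₀: no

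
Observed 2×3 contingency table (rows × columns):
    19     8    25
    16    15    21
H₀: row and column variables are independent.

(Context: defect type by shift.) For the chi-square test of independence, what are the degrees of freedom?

df = (r−1)(c−1) = (2−1)·(3−1) = 2

degrees of freedom = 2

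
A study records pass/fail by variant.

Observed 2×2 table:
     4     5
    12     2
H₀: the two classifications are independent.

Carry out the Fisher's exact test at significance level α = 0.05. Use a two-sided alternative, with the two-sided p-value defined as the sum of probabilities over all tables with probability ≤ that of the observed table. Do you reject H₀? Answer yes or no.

Margins: r₁=9, r₂=14, c₁=16, c₂=7, n=23
p_obs = C(9,4)·C(14,12)/C(23,16); sum pmf over tables with pmf ≤ p_obs
p-value (two-sided) = 0.06571
At α=0.05: p ≥ α → fail to reject H₀

reject H₀: no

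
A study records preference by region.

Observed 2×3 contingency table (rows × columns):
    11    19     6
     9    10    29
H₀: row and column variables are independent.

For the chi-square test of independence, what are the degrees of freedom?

degrees of freedom = 2

df = (r−1)(c−1) = (2−1)·(3−1) = 2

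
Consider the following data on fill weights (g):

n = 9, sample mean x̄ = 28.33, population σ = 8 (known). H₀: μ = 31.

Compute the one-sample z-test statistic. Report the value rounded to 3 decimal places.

SE = σ/√n = 8/√9 = 2.6667
z = (x̄−μ₀)/SE = (28.33−31)/2.6667 = -1.0013

test statistic = -1.001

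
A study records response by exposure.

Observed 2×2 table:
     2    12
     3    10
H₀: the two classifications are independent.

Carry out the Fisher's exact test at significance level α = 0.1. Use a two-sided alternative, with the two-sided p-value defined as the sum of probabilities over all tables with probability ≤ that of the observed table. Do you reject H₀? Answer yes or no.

reject H₀: no

Margins: r₁=14, r₂=13, c₁=5, c₂=22, n=27
p_obs = C(14,2)·C(13,3)/C(27,5); sum pmf over tables with pmf ≤ p_obs
p-value (two-sided) = 0.64831
At α=0.1: p ≥ α → fail to reject H₀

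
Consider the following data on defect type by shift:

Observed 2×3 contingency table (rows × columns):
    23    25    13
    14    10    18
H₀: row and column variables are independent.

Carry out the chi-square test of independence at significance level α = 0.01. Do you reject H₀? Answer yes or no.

reject H₀: no

Row totals [61, 42], col totals [37, 35, 31], n=103
χ² = (23−21.91)²/21.91 + (25−20.73)²/20.73 + (13−18.36)²/18.36 + (14−15.09)²/15.09 + (10−14.27)²/14.27 + (18−12.64)²/12.64 = 6.1279
df = 2
p-value (upper-tail) = 0.04670
At α=0.01: p ≥ α → fail to reject H₀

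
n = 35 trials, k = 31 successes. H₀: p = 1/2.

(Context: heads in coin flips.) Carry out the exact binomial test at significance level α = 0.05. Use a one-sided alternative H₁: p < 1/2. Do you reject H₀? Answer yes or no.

Exact binomial: n=35, k=31, p₀=1/2=0.5000
P(X≤31) from Σ C(n,i)·p₀^i·(1−p₀)^(n−i)
p-value (one-sided, H₁ less) = 1.00000
At α=0.05: p ≥ α → fail to reject H₀

reject H₀: no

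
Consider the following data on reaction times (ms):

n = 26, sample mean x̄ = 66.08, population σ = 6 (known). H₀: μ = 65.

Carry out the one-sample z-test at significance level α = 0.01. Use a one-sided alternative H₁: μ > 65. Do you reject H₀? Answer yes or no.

SE = σ/√n = 6/√26 = 1.1767
z = (x̄−μ₀)/SE = (66.08−65)/1.1767 = 0.9178
p-value (one-sided, H₁ greater) = 0.17936
At α=0.01: p ≥ α → fail to reject H₀

reject H₀: no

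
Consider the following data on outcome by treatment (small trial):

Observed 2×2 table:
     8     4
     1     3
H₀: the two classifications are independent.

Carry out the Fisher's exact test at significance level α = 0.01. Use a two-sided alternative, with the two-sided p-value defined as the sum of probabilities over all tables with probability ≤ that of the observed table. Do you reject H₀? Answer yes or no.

Margins: r₁=12, r₂=4, c₁=9, c₂=7, n=16
p_obs = C(12,8)·C(4,1)/C(16,9); sum pmf over tables with pmf ≤ p_obs
p-value (two-sided) = 0.26154
At α=0.01: p ≥ α → fail to reject H₀

reject H₀: no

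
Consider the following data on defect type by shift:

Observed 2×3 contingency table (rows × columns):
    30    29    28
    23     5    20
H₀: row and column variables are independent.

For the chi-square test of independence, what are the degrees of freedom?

df = (r−1)(c−1) = (2−1)·(3−1) = 2

degrees of freedom = 2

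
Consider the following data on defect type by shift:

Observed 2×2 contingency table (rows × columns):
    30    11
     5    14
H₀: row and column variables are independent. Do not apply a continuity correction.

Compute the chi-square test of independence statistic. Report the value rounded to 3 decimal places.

Row totals [41, 19], col totals [35, 25], n=60
χ² = (30−23.92)²/23.92 + (11−17.08)²/17.08 + (5−11.08)²/11.08 + (14−7.92)²/7.92 = 11.7271
df = 1

test statistic = 11.727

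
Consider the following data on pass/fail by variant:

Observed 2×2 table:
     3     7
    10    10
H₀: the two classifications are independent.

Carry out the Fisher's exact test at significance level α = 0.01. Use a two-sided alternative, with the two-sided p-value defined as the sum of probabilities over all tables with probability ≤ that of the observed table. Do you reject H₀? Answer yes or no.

reject H₀: no

Margins: r₁=10, r₂=20, c₁=13, c₂=17, n=30
p_obs = C(10,3)·C(20,10)/C(30,13); sum pmf over tables with pmf ≤ p_obs
p-value (two-sided) = 0.44041
At α=0.01: p ≥ α → fail to reject H₀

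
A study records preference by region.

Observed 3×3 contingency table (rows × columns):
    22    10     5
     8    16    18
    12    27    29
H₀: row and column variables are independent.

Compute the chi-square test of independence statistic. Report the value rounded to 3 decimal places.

Row totals [37, 42, 68], col totals [42, 53, 52], n=147
χ² = (22−10.57)²/10.57 + (10−13.34)²/13.34 + (5−13.09)²/13.09 + (8−12.00)²/12.00 + (16−15.14)²/15.14 + (18−14.86)²/14.86 + (12−19.43)²/19.43 + (27−24.52)²/24.52 + (29−24.05)²/24.05 = 24.3453
df = 4

test statistic = 24.345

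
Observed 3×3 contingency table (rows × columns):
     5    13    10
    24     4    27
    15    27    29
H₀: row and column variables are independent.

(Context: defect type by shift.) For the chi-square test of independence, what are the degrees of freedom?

degrees of freedom = 4

df = (r−1)(c−1) = (3−1)·(3−1) = 4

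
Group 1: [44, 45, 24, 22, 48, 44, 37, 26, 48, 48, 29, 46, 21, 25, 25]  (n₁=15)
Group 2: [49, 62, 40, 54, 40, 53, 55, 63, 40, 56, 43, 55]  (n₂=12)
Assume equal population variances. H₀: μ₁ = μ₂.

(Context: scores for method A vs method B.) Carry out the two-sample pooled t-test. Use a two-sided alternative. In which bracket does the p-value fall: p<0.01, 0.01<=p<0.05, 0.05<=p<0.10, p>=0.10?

x̄₁=35.467, s₁=10.999, n₁=15
x̄₂=50.833, s₂=8.343, n₂=12
s_p² = [14·10.999² + 11·8.343²]/25 = 98.3760
SE = √(s_p²·(1/15+1/12)) = 3.8414
t = (35.467−50.833)/3.8414 = -4.0003
df = 25
p-value (two-sided) = 0.00050
→ bracket: p<0.01

p-value bracket: p<0.01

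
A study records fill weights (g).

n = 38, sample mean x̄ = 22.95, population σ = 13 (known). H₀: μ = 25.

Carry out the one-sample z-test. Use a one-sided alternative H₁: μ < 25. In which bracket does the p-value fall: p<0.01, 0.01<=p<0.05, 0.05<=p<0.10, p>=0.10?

p-value bracket: p>=0.10

SE = σ/√n = 13/√38 = 2.1089
z = (x̄−μ₀)/SE = (22.95−25)/2.1089 = -0.9721
p-value (one-sided, H₁ less) = 0.16551
→ bracket: p>=0.10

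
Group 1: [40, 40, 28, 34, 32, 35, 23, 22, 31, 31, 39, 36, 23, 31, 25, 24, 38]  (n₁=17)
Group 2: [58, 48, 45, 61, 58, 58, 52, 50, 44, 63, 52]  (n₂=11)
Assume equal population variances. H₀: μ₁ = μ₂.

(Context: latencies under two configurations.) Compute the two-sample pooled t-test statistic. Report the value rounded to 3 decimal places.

x̄₁=31.294, s₁=6.263, n₁=17
x̄₂=53.545, s₂=6.455, n₂=11
s_p² = [16·6.263² + 10·6.455²]/26 = 40.1637
SE = √(s_p²·(1/17+1/11)) = 2.4523
t = (31.294−53.545)/2.4523 = -9.0736
df = 26

test statistic = -9.074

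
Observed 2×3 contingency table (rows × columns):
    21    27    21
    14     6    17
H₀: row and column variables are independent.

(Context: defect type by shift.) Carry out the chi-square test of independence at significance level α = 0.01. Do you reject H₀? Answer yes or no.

Row totals [69, 37], col totals [35, 33, 38], n=106
χ² = (21−22.78)²/22.78 + (27−21.48)²/21.48 + (21−24.74)²/24.74 + (14−12.22)²/12.22 + (6−11.52)²/11.52 + (17−13.26)²/13.26 = 6.0783
df = 2
p-value (upper-tail) = 0.04788
At α=0.01: p ≥ α → fail to reject H₀

reject H₀: no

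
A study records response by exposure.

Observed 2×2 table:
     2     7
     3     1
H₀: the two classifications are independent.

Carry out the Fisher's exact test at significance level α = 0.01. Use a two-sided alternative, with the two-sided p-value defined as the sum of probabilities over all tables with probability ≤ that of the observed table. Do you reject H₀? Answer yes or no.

Margins: r₁=9, r₂=4, c₁=5, c₂=8, n=13
p_obs = C(9,2)·C(4,3)/C(13,5); sum pmf over tables with pmf ≤ p_obs
p-value (two-sided) = 0.21678
At α=0.01: p ≥ α → fail to reject H₀

reject H₀: no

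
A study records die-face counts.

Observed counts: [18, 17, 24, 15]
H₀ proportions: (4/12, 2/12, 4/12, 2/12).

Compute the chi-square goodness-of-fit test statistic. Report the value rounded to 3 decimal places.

test statistic = 4.162

n = 74; E_i = n·p_i = [24.67, 12.33, 24.67, 12.33]
χ² = (18−24.67)²/24.67 + (17−12.33)²/12.33 + (24−24.67)²/24.67 + (15−12.33)²/12.33 = 4.1622
df = 3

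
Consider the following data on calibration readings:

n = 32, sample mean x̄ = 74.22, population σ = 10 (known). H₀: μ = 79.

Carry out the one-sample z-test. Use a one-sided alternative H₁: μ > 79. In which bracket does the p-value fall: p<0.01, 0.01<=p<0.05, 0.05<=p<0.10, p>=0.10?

p-value bracket: p>=0.10

SE = σ/√n = 10/√32 = 1.7678
z = (x̄−μ₀)/SE = (74.22−79)/1.7678 = -2.7040
p-value (one-sided, H₁ greater) = 0.99657
→ bracket: p>=0.10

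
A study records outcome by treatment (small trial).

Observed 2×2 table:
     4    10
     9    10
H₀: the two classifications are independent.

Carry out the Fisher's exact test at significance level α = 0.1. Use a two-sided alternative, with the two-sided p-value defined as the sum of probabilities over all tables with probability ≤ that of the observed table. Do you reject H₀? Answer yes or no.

reject H₀: no

Margins: r₁=14, r₂=19, c₁=13, c₂=20, n=33
p_obs = C(14,4)·C(19,9)/C(33,13); sum pmf over tables with pmf ≤ p_obs
p-value (two-sided) = 0.30954
At α=0.1: p ≥ α → fail to reject H₀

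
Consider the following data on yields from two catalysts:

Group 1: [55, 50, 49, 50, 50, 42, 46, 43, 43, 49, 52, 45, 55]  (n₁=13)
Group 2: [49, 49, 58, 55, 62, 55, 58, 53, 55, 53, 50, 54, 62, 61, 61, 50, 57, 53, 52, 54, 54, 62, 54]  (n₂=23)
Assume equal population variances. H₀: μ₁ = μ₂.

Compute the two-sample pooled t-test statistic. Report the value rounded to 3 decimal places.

test statistic = -4.673

x̄₁=48.385, s₁=4.331, n₁=13
x̄₂=55.261, s₂=4.191, n₂=23
s_p² = [12·4.331² + 22·4.191²]/34 = 17.9856
SE = √(s_p²·(1/13+1/23)) = 1.4716
t = (48.385−55.261)/1.4716 = -4.6728
df = 34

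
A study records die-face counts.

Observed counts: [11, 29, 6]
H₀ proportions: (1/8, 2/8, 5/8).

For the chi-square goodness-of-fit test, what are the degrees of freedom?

df = k − 1 = 3 − 1 = 2

degrees of freedom = 2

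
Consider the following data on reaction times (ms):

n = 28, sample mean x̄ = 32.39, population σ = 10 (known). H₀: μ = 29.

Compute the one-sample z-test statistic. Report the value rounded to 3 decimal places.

test statistic = 1.794

SE = σ/√n = 10/√28 = 1.8898
z = (x̄−μ₀)/SE = (32.39−29)/1.8898 = 1.7938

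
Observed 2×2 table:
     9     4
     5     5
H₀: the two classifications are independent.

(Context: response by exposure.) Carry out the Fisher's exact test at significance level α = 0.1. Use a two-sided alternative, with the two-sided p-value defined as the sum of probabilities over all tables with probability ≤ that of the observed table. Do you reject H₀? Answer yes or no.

Margins: r₁=13, r₂=10, c₁=14, c₂=9, n=23
p_obs = C(13,9)·C(10,5)/C(23,14); sum pmf over tables with pmf ≤ p_obs
p-value (two-sided) = 0.41728
At α=0.1: p ≥ α → fail to reject H₀

reject H₀: no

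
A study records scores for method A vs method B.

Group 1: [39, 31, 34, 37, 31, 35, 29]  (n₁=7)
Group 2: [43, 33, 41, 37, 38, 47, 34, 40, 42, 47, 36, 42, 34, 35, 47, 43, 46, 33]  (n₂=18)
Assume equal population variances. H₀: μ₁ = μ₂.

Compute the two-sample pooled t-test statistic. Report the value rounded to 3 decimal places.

x̄₁=33.714, s₁=3.592, n₁=7
x̄₂=39.889, s₂=5.051, n₂=18
s_p² = [6·3.592² + 17·5.051²]/23 = 22.2264
SE = √(s_p²·(1/7+1/18)) = 2.1000
t = (33.714−39.889)/2.1000 = -2.9403
df = 23

test statistic = -2.940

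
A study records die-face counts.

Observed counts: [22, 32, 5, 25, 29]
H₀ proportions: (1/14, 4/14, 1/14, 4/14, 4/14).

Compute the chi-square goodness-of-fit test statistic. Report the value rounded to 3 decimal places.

test statistic = 27.186

n = 113; E_i = n·p_i = [8.07, 32.29, 8.07, 32.29, 32.29]
χ² = (22−8.07)²/8.07 + (32−32.29)²/32.29 + (5−8.07)²/8.07 + (25−32.29)²/32.29 + (29−32.29)²/32.29 = 27.1858
df = 4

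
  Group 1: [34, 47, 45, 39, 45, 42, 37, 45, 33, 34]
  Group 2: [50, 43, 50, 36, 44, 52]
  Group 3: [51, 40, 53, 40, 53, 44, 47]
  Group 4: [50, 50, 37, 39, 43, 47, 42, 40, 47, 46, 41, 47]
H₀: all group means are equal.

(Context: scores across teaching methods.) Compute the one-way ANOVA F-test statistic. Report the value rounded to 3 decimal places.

test statistic = 2.801

Group means [40.10, 45.83, 46.86, 44.08], grand mean 43.800
SSB = Σnᵢ(x̄ᵢ−x̄)² = 228.093; SSW = ΣΣ(x−x̄ᵢ)² = 841.507
MSB = 228.093/3 = 76.0310; MSW = 841.507/31 = 27.1454
F = MSB/MSW = 2.8009
df = (3, 31)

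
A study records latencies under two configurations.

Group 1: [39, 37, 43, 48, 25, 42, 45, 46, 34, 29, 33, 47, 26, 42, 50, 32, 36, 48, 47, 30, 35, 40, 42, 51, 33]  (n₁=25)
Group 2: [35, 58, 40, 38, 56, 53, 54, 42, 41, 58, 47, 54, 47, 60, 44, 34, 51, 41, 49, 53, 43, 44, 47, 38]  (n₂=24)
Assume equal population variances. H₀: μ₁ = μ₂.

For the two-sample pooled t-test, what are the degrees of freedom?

degrees of freedom = 47

df = n₁ + n₂ − 2 = 25 + 24 − 2 = 47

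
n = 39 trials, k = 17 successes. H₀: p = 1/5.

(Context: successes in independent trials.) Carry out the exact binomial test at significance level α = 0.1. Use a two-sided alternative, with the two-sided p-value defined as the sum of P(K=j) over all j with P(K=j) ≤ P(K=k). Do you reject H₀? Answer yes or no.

Exact binomial: n=39, k=17, p₀=1/5=0.2000
P(X=j) = C(n,j)·p₀^j·(1−p₀)^(n−j); p = Σ P(X=j) over j with P(X=j) ≤ P(X=17)
p-value (two-sided) = 0.00087
At α=0.1: p < α → reject H₀

reject H₀: yes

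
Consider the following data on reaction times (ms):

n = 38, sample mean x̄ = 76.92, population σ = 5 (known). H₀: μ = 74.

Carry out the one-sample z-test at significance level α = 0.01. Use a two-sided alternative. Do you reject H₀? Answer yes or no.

reject H₀: yes

SE = σ/√n = 5/√38 = 0.8111
z = (x̄−μ₀)/SE = (76.92−74)/0.8111 = 3.6000
p-value (two-sided) = 0.00032
At α=0.01: p < α → reject H₀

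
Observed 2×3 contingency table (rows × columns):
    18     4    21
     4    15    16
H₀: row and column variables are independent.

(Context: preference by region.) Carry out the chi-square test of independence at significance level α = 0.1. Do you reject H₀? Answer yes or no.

reject H₀: yes

Row totals [43, 35], col totals [22, 19, 37], n=78
χ² = (18−12.13)²/12.13 + (4−10.47)²/10.47 + (21−20.40)²/20.40 + (4−9.87)²/9.87 + (15−8.53)²/8.53 + (16−16.60)²/16.60 = 15.2936
df = 2
p-value (upper-tail) = 0.00048
At α=0.1: p < α → reject H₀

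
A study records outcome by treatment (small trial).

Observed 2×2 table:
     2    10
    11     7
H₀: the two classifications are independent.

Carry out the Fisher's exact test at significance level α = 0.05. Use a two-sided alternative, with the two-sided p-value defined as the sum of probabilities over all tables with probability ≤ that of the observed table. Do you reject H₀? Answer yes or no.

Margins: r₁=12, r₂=18, c₁=13, c₂=17, n=30
p_obs = C(12,2)·C(18,11)/C(30,13); sum pmf over tables with pmf ≤ p_obs
p-value (two-sided) = 0.02556
At α=0.05: p < α → reject H₀

reject H₀: yes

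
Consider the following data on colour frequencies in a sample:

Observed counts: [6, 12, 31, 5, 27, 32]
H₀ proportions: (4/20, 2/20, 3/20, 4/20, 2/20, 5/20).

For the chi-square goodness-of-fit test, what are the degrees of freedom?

degrees of freedom = 5

df = k − 1 = 6 − 1 = 5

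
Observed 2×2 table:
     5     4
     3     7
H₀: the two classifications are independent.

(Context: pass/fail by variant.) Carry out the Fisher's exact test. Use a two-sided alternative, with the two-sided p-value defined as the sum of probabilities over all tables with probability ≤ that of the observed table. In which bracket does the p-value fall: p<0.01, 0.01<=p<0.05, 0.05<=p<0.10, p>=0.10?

Margins: r₁=9, r₂=10, c₁=8, c₂=11, n=19
p_obs = C(9,5)·C(10,3)/C(19,8); sum pmf over tables with pmf ≤ p_obs
p-value (two-sided) = 0.36985
→ bracket: p>=0.10

p-value bracket: p>=0.10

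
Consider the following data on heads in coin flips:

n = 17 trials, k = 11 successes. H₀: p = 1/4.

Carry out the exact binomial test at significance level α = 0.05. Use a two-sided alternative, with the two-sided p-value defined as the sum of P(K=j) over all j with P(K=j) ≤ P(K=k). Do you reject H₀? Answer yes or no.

Exact binomial: n=17, k=11, p₀=1/4=0.2500
P(X=j) = C(n,j)·p₀^j·(1−p₀)^(n−j); p = Σ P(X=j) over j with P(X=j) ≤ P(X=11)
p-value (two-sided) = 0.00063
At α=0.05: p < α → reject H₀

reject H₀: yes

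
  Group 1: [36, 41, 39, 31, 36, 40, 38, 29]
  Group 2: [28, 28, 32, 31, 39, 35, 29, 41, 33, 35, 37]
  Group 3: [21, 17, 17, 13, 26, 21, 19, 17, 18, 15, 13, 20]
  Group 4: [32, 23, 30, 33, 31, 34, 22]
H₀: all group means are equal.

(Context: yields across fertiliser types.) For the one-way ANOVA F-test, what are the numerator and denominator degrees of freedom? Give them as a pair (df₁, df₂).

degrees of freedom = [3, 34]

k = 4 groups, N = 38 total
df = (k−1, N−k) = (4−1, 38−4) = (3, 34)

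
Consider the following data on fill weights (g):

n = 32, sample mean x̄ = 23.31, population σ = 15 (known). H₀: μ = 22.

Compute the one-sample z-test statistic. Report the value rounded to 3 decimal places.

SE = σ/√n = 15/√32 = 2.6517
z = (x̄−μ₀)/SE = (23.31−22)/2.6517 = 0.4940

test statistic = 0.494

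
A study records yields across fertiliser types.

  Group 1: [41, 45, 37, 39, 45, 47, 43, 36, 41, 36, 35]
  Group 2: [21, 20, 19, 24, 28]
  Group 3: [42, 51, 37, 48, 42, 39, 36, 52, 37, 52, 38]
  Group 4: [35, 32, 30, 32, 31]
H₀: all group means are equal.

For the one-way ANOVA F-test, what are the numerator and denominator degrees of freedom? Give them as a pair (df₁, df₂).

degrees of freedom = [3, 28]

k = 4 groups, N = 32 total
df = (k−1, N−k) = (4−1, 32−4) = (3, 28)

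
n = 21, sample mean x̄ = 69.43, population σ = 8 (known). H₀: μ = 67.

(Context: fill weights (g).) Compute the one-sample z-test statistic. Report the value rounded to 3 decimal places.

test statistic = 1.392

SE = σ/√n = 8/√21 = 1.7457
z = (x̄−μ₀)/SE = (69.43−67)/1.7457 = 1.3920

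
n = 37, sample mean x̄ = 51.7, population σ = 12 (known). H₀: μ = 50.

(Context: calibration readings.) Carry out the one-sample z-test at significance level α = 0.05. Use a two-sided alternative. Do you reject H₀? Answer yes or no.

reject H₀: no

SE = σ/√n = 12/√37 = 1.9728
z = (x̄−μ₀)/SE = (51.7−50)/1.9728 = 0.8617
p-value (two-sided) = 0.38884
At α=0.05: p ≥ α → fail to reject H₀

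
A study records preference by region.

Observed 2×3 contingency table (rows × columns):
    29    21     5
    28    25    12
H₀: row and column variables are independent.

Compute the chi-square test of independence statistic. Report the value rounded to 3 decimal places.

test statistic = 2.431

Row totals [55, 65], col totals [57, 46, 17], n=120
χ² = (29−26.12)²/26.12 + (21−21.08)²/21.08 + (5−7.79)²/7.79 + (28−30.88)²/30.88 + (25−24.92)²/24.92 + (12−9.21)²/9.21 = 2.4313
df = 2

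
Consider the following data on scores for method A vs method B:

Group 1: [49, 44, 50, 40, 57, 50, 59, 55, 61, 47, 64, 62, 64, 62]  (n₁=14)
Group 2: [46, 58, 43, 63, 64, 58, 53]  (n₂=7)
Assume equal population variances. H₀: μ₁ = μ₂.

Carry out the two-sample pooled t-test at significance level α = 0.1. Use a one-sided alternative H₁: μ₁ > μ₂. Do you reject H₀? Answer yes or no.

reject H₀: no

x̄₁=54.571, s₁=7.891, n₁=14
x̄₂=55.000, s₂=8.083, n₂=7
s_p² = [13·7.891² + 6·8.083²]/19 = 63.2331
SE = √(s_p²·(1/14+1/7)) = 3.6810
t = (54.571−55.000)/3.6810 = -0.1164
df = 19
p-value (one-sided, H₁ greater) = 0.54573
At α=0.1: p ≥ α → fail to reject H₀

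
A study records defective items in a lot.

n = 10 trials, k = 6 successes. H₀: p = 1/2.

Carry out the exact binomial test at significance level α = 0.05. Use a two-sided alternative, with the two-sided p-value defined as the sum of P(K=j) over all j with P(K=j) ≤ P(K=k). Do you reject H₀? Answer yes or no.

Exact binomial: n=10, k=6, p₀=1/2=0.5000
P(X=j) = C(n,j)·p₀^j·(1−p₀)^(n−j); p = Σ P(X=j) over j with P(X=j) ≤ P(X=6)
p-value (two-sided) = 0.75391
At α=0.05: p ≥ α → fail to reject H₀

reject H₀: no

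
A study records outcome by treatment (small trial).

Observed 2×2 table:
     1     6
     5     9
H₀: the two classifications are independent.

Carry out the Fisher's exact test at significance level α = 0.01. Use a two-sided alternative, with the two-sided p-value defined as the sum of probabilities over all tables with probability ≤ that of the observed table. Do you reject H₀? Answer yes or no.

Margins: r₁=7, r₂=14, c₁=6, c₂=15, n=21
p_obs = C(7,1)·C(14,5)/C(21,6); sum pmf over tables with pmf ≤ p_obs
p-value (two-sided) = 0.61262
At α=0.01: p ≥ α → fail to reject H₀

reject H₀: no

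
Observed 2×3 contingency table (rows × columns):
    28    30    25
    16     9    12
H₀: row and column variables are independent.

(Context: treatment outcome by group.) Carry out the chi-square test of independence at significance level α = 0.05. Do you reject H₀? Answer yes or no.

Row totals [83, 37], col totals [44, 39, 37], n=120
χ² = (28−30.43)²/30.43 + (30−26.98)²/26.98 + (25−25.59)²/25.59 + (16−13.57)²/13.57 + (9−12.03)²/12.03 + (12−11.41)²/11.41 = 1.7756
df = 2
p-value (upper-tail) = 0.41157
At α=0.05: p ≥ α → fail to reject H₀

reject H₀: no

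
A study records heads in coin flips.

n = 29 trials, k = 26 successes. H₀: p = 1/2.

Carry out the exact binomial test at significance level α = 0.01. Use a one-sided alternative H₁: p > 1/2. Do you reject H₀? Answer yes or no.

reject H₀: yes

Exact binomial: n=29, k=26, p₀=1/2=0.5000
P(X≥26) from Σ C(n,i)·p₀^i·(1−p₀)^(n−i)
p-value (one-sided, H₁ greater) = 0.00001
At α=0.01: p < α → reject H₀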